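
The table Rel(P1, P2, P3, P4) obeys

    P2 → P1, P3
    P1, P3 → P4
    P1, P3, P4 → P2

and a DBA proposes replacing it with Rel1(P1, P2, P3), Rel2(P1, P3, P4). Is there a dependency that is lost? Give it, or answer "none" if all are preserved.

none

P2 → P1, P3 lies within Rel1.
P1, P3 → P4 lies within Rel2.
P1, P3, P4 → P2: restricted closure across fragments reaches P2.
Every dependency is enforceable on the fragments, so the decomposition is dependency-preserving.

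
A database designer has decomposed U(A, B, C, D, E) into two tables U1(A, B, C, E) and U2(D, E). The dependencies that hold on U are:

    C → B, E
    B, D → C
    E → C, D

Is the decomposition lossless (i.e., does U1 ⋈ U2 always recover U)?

Yes

Common attributes: U1 ∩ U2 = {E}.
Closure of {E}: E → C, D applies, adding C, D; C → B, E applies, adding B. So (E)⁺ = {B, C, D, E}.
This closure contains every attribute of U2, so U1 ∩ U2 → U2. The join is lossless.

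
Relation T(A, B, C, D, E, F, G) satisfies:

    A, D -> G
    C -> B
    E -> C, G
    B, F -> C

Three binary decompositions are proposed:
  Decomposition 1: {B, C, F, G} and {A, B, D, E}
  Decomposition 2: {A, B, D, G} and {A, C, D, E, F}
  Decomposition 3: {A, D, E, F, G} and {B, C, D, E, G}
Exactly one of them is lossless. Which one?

Decomposition 1: common = {B}, closure = {B} → lossy.
Decomposition 2: common = {A, D}, closure = {A, D, G} → lossy.
Decomposition 3: common = {D, E, G}, closure = {B, C, D, E, G} → lossless.

Decomposition 3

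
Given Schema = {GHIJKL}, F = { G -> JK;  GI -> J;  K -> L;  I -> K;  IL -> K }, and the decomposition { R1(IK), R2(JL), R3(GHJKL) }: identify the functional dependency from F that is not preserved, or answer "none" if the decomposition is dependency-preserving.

none

G → JK lies within R3.
GI → J: restricted closure across fragments reaches J.
K → L lies within R3.
I → K lies within R1.
IL → K: restricted closure across fragments reaches K.
Every dependency is enforceable on the fragments, so the decomposition is dependency-preserving.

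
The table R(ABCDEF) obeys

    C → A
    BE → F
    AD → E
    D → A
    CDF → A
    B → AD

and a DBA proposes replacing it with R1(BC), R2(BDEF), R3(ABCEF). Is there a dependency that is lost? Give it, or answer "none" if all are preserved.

D → A

Check D → A: no single fragment contains all of {AD}, and the restricted closure of {D} across the fragments never reaches {A}.
C → A is preserved.
BE → F is preserved.
AD → E is preserved.
CDF → A is preserved.
B → AD is preserved.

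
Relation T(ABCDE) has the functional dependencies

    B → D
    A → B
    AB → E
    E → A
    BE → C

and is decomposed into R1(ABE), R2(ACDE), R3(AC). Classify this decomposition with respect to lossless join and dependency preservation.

lossless but not dependency-preserving

Lossless test (chase): Rows 1 and 2 agree on A; apply A→B and equate their B entries. Rows 1 and 3 agree on A; apply A→B and equate their B entries. Rows 1 and 3 agree on AB; apply AB→E and equate their E entries. Rows 1 and 2 agree on BE; apply BE→C and equate their C entries. Rows 1 and 2 agree on B; apply B→D and equate their D entries. Rows 1 and 3 agree on B; apply B→D and equate their D entries. Row 1 is now all distinguished symbols — the join is lossless.
Dependency preservation: the restricted closure of {B} across the fragments never reaches {D}, so B → D cannot be enforced without a join — not preserved.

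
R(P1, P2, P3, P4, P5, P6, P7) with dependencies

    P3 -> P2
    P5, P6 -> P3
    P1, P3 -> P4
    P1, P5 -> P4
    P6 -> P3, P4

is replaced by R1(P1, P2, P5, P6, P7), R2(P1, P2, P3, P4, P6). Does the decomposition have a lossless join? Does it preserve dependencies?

Lossless test: (P1, P2, P6)⁺ = {P1, P2, P3, P4, P6}, which contains all of one fragment — lossless.
Dependency preservation: the restricted closure of {P1, P5} across the fragments never reaches {P4}, so P1, P5 → P4 cannot be enforced without a join — not preserved.

lossless but not dependency-preserving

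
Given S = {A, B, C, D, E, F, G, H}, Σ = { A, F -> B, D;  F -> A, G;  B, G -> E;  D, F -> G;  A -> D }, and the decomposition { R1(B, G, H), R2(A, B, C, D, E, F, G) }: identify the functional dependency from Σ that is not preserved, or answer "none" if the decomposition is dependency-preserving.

A, F → B, D lies within R2.
F → A, G lies within R2.
B, G → E lies within R2.
D, F → G lies within R2.
A → D lies within R2.
Every dependency is enforceable on the fragments, so the decomposition is dependency-preserving.

none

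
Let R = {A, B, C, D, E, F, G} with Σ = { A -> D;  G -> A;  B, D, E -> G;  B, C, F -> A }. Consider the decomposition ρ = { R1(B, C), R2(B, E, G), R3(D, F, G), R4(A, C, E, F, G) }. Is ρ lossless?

Chase test. Columns are A, B, C, D, E, F, G; row i has aⱼ where attribute j ∈ Ri, else bᵢⱼ.
Initial tableau (one row per fragment):
  row 1: b11 a2 a3 b14 b15 b16 b17
  row 2: b21 a2 b23 b24 a5 b26 a7
  row 3: b31 b32 b33 a4 b35 a6 a7
  row 4: a1 b42 a3 b44 a5 a6 a7
Rows 2 and 3 agree on G; apply G→A and equate their A entries.
Rows 2 and 4 agree on G; apply G→A and equate their A entries.
Rows 2 and 3 agree on A; apply A→D and equate their D entries.
Rows 2 and 4 agree on A; apply A→D and equate their D entries.
No row becomes fully distinguished — the join is lossy.

No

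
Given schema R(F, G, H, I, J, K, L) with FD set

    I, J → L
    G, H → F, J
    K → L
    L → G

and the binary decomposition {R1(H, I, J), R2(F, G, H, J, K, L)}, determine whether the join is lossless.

No

Common attributes: R1 ∩ R2 = {H, J}.
No dependency enlarges {H, J}, so (H, J)⁺ = {H, J}.
The closure contains neither all of R1 = {H, I, J} nor all of R2 = {F, G, H, J, K, L}, so the common attributes are not a superkey of either fragment. The join is lossy.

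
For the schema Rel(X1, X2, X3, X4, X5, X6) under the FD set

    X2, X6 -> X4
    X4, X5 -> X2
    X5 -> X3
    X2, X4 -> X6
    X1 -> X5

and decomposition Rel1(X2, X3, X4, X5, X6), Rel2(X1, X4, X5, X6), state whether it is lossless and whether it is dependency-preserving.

Lossless test: (X4, X5, X6)⁺ = {X2, X3, X4, X5, X6}, which contains all of one fragment — lossless.
Dependency preservation: every FD's attributes lie within a single fragment, so each can be enforced locally — preserved.

lossless and dependency-preserving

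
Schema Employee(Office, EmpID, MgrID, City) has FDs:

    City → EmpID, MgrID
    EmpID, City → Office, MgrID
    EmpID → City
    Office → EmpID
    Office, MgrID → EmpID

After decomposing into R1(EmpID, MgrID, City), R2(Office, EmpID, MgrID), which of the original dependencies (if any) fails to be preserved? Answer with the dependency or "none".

City → EmpID, MgrID lies within R1.
EmpID, City → Office, MgrID: restricted closure across fragments reaches Office, MgrID.
EmpID → City lies within R1.
Office → EmpID lies within R2.
Office, MgrID → EmpID lies within R2.
Every dependency is enforceable on the fragments, so the decomposition is dependency-preserving.

none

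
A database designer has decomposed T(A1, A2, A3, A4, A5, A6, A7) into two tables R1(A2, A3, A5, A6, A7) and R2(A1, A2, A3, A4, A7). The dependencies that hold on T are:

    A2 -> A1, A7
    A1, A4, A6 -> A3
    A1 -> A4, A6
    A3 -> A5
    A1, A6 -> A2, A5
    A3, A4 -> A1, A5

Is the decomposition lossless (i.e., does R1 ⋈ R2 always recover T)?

Yes

Common attributes: R1 ∩ R2 = {A2, A3, A7}.
Closure of {A2, A3, A7}: A2 → A1, A7 applies, adding A1; A1 → A4, A6 applies, adding A4, A6; A3 → A5 applies, adding A5. So (A2, A3, A7)⁺ = {A1, A2, A3, A4, A5, A6, A7}.
This closure contains every attribute of R1, so R1 ∩ R2 → R1. The join is lossless.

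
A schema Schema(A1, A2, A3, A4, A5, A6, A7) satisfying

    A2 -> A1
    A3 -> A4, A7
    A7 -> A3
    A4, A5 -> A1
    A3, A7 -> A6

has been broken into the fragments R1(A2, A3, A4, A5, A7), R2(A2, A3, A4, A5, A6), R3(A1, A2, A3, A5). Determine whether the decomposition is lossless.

Chase test. Columns are A1, A2, A3, A4, A5, A6, A7; row i has aⱼ where attribute j ∈ Ri, else bᵢⱼ.
Initial tableau (one row per fragment):
  row 1: b11 a2 a3 a4 a5 b16 a7
  row 2: b21 a2 a3 a4 a5 a6 b27
  row 3: a1 a2 a3 b34 a5 b36 b37
Rows 1 and 2 agree on A2; apply A2→A1 and equate their A1 entries.
Rows 1 and 3 agree on A2; apply A2→A1 and equate their A1 entries.
Rows 1 and 2 agree on A3; apply A3→A4, A7 and equate their A4, A7 entries.
Rows 1 and 3 agree on A3; apply A3→A4, A7 and equate their A4, A7 entries.
Rows 1 and 2 agree on A3, A7; apply A3, A7→A6 and equate their A6 entries.
Rows 1 and 3 agree on A3, A7; apply A3, A7→A6 and equate their A6 entries.
Row 1 is now all distinguished symbols — the join is lossless.

Yes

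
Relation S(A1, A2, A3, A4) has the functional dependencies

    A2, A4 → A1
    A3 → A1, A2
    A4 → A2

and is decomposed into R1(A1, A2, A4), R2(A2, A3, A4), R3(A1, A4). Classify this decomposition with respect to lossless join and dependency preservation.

lossless but not dependency-preserving

Lossless test (chase): Rows 1 and 2 agree on A2, A4; apply A2, A4→A1 and equate their A1 entries. Rows 1 and 3 agree on A4; apply A4→A2 and equate their A2 entries. Row 2 is now all distinguished symbols — the join is lossless.
Dependency preservation: the restricted closure of {A3} across the fragments never reaches {A1, A2}, so A3 → A1, A2 cannot be enforced without a join — not preserved.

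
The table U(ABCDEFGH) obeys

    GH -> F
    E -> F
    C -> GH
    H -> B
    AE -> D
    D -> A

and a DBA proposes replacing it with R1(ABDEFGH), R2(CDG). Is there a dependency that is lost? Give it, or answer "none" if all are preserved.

Check C → GH: no single fragment contains all of {CGH}, and the restricted closure of {C} across the fragments never reaches {GH}.
GH → F is preserved.
E → F is preserved.
H → B is preserved.
AE → D is preserved.
D → A is preserved.

C -> GH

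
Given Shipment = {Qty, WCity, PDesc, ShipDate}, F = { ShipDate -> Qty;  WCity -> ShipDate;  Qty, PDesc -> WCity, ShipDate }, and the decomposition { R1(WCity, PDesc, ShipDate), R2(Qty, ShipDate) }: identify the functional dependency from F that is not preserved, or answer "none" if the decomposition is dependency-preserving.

Check Qty, PDesc → WCity, ShipDate: no single fragment contains all of {Qty, WCity, PDesc, ShipDate}, and the restricted closure of {Qty, PDesc} across the fragments never reaches {WCity, ShipDate}.
ShipDate → Qty is preserved.
WCity → ShipDate is preserved.

Qty, PDesc -> WCity, ShipDate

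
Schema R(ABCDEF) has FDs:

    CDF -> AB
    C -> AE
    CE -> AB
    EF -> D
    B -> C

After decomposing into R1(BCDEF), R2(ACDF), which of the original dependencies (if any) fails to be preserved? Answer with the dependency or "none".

none

CDF → AB: restricted closure across fragments reaches AB.
C → AE: restricted closure across fragments reaches AE.
CE → AB: restricted closure across fragments reaches AB.
EF → D lies within R1.
B → C lies within R1.
Every dependency is enforceable on the fragments, so the decomposition is dependency-preserving.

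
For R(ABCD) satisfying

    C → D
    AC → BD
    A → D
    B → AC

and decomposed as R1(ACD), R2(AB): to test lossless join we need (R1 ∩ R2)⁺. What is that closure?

R1 ∩ R2 = {A}.
A → D applies, adding D
Closure: {AD}.

AD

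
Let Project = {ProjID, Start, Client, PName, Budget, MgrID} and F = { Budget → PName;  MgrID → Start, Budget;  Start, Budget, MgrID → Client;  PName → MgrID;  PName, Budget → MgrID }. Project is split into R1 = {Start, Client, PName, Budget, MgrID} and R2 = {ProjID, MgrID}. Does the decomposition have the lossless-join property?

Common attributes: R1 ∩ R2 = {MgrID}.
Closure of {MgrID}: MgrID → Start, Budget applies, adding Start, Budget; Start, Budget, MgrID → Client applies, adding Client; Budget → PName applies, adding PName. So (MgrID)⁺ = {Start, Client, PName, Budget, MgrID}.
This closure contains every attribute of R1, so R1 ∩ R2 → R1. The join is lossless.

Yes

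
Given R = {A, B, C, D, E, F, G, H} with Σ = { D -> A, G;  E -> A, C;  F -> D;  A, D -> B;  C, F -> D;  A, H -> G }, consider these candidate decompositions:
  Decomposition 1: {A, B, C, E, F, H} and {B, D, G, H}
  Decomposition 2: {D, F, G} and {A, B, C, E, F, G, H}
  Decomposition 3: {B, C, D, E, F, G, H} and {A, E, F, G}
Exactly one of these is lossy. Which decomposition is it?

Decomposition 1: common = {B, H}, closure = {B, H} → lossy.
Decomposition 2: common = {F, G}, closure = {A, B, D, F, G} → lossless.
Decomposition 3: common = {E, F, G}, closure = {A, B, C, D, E, F, G} → lossless.

Decomposition 1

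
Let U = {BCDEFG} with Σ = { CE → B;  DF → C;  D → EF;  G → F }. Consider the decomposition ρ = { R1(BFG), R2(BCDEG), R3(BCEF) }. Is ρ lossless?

Yes

Chase test. Columns are BCDEFG; row i has aⱼ where attribute j ∈ Ri, else bᵢⱼ.
Initial tableau (one row per fragment):
  row 1: a1 b12 b13 b14 a5 a6
  row 2: a1 a2 a3 a4 b25 a6
  row 3: a1 a2 b33 a4 a5 b36
Rows 1 and 2 agree on G; apply G→F and equate their F entries.
Row 2 is now all distinguished symbols — the join is lossless.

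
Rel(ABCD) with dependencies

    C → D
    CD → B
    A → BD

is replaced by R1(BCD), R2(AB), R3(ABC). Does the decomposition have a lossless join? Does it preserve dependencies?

Lossless test (chase): Rows 1 and 3 agree on C; apply C→D and equate their D entries. Rows 2 and 3 agree on A; apply A→BD and equate their BD entries. Row 3 is now all distinguished symbols — the join is lossless.
Dependency preservation: the restricted closure of {A} across the fragments never reaches {BD}, so A → BD cannot be enforced without a join — not preserved.

lossless but not dependency-preserving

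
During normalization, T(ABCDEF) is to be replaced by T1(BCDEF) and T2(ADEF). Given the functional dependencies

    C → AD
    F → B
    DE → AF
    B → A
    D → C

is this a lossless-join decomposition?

Yes

Common attributes: T1 ∩ T2 = {DEF}.
Closure of {DEF}: F → B applies, adding B; DE → AF applies, adding A; D → C applies, adding C. So (DEF)⁺ = {ABCDEF}.
This closure contains every attribute of T1, so T1 ∩ T2 → T1. The join is lossless.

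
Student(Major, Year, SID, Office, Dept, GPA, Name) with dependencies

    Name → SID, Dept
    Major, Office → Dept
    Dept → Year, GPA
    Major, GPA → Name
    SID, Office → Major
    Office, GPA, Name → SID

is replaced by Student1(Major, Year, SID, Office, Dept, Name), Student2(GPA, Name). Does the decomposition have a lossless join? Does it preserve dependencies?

lossless but not dependency-preserving

Lossless test: (Name)⁺ = {Year, SID, Dept, GPA, Name}, which contains all of one fragment — lossless.
Dependency preservation: the restricted closure of {Dept} across the fragments never reaches {Year, GPA}, so Dept → Year, GPA cannot be enforced without a join — not preserved.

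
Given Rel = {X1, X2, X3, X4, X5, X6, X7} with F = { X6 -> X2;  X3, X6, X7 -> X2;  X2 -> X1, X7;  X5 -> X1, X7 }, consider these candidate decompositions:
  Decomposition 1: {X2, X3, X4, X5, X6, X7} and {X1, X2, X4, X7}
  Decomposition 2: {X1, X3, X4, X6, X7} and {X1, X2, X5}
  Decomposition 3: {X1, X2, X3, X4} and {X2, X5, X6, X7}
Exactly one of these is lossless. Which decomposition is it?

Decomposition 1

Decomposition 1: common = {X2, X4, X7}, closure = {X1, X2, X4, X7} → lossless.
Decomposition 2: common = {X1}, closure = {X1} → lossy.
Decomposition 3: common = {X2}, closure = {X1, X2, X7} → lossy.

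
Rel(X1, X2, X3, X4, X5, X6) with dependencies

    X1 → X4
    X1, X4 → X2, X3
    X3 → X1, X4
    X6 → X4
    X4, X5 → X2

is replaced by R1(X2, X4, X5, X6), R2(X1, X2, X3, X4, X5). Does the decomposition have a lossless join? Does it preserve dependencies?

Lossless test: (X2, X4, X5)⁺ = {X2, X4, X5}, which is a superkey of neither fragment — lossy.
Dependency preservation: every FD's attributes lie within a single fragment, so each can be enforced locally — preserved.

lossy but dependency-preserving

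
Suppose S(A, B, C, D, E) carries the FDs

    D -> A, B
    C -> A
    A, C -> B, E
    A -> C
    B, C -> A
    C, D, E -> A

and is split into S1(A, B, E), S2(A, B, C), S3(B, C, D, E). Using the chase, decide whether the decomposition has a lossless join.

Yes

Chase test. Columns are A, B, C, D, E; row i has aⱼ where attribute j ∈ Si, else bᵢⱼ.
Initial tableau (one row per fragment):
  row 1: a1 a2 b13 b14 a5
  row 2: a1 a2 a3 b24 b25
  row 3: b31 a2 a3 a4 a5
Rows 2 and 3 agree on C; apply C→A and equate their A entries.
Rows 2 and 3 agree on A, C; apply A, C→B, E and equate their B, E entries.
Rows 1 and 2 agree on A; apply A→C and equate their C entries.
Row 3 is now all distinguished symbols — the join is lossless.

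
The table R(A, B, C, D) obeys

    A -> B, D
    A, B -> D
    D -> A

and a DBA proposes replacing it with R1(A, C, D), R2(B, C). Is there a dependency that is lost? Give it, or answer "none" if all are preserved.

Check A → B, D: no single fragment contains all of {A, B, D}, and the restricted closure of {A} across the fragments never reaches {B, D}.
A, B → D is preserved.
D → A is preserved.

A -> B, D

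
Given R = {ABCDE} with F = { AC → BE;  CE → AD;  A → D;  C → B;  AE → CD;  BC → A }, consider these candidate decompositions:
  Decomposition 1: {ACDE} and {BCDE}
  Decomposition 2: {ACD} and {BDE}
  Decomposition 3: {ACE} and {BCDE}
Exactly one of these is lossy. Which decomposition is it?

Decomposition 2

Decomposition 1: common = {CDE}, closure = {ABCDE} → lossless.
Decomposition 2: common = {D}, closure = {D} → lossy.
Decomposition 3: common = {CE}, closure = {ABCDE} → lossless.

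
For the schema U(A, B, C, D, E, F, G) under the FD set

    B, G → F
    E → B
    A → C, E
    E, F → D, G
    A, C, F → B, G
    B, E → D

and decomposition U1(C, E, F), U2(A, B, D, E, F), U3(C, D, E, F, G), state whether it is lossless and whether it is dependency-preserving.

lossy and not dependency-preserving

Lossless test (chase): Rows 1 and 2 agree on E; apply E→B and equate their B entries. Rows 1 and 3 agree on E; apply E→B and equate their B entries. Rows 1 and 2 agree on E, F; apply E, F→D, G and equate their D, G entries. Rows 1 and 3 agree on E, F; apply E, F→D, G and equate their D, G entries. No row becomes fully distinguished — the join is lossy.
Dependency preservation: the restricted closure of {B, G} across the fragments never reaches {F}, so B, G → F cannot be enforced without a join — not preserved.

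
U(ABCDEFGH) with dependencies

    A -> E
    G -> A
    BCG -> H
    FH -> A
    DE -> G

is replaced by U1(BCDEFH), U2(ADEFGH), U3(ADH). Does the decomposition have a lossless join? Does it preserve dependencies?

lossless but not dependency-preserving

Lossless test (chase): Rows 2 and 3 agree on A; apply A→E and equate their E entries. Rows 1 and 2 agree on FH; apply FH→A and equate their A entries. Rows 1 and 2 agree on DE; apply DE→G and equate their G entries. Rows 1 and 3 agree on DE; apply DE→G and equate their G entries. Row 1 is now all distinguished symbols — the join is lossless.
Dependency preservation: the restricted closure of {BCG} across the fragments never reaches {H}, so BCG → H cannot be enforced without a join — not preserved.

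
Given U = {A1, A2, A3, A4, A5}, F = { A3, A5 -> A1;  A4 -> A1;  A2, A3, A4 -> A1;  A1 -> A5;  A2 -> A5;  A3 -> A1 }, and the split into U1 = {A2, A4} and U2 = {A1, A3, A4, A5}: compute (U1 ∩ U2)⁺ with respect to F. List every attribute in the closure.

U1 ∩ U2 = {A4}.
A4 → A1 applies, adding A1
A1 → A5 applies, adding A5
Closure: {A1, A4, A5}.

A1, A4, A5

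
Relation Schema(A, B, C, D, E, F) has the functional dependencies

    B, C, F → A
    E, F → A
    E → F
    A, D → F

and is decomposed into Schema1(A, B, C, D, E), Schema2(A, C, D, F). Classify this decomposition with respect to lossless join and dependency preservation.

Lossless test: (A, C, D)⁺ = {A, C, D, F}, which contains all of one fragment — lossless.
Dependency preservation: the restricted closure of {B, C, F} across the fragments never reaches {A}, so B, C, F → A cannot be enforced without a join — not preserved.

lossless but not dependency-preserving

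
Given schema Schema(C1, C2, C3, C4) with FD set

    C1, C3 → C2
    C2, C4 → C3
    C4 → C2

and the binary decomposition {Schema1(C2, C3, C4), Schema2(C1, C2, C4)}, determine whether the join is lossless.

Yes

Common attributes: Schema1 ∩ Schema2 = {C2, C4}.
Closure of {C2, C4}: C2, C4 → C3 applies, adding C3. So (C2, C4)⁺ = {C2, C3, C4}.
This closure contains every attribute of Schema1, so Schema1 ∩ Schema2 → Schema1. The join is lossless.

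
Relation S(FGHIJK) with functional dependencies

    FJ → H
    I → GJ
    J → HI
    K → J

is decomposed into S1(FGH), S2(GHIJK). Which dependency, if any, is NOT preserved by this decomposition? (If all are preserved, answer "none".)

FJ → H: restricted closure across fragments reaches H.
I → GJ lies within S2.
J → HI lies within S2.
K → J lies within S2.
Every dependency is enforceable on the fragments, so the decomposition is dependency-preserving.

none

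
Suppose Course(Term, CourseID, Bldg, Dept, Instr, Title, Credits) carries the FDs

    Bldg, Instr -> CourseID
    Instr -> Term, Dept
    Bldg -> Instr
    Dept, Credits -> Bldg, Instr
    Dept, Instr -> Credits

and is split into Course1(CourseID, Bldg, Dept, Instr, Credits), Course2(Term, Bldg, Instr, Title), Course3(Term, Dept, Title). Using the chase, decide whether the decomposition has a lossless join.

Chase test. Columns are Term, CourseID, Bldg, Dept, Instr, Title, Credits; row i has aⱼ where attribute j ∈ Coursei, else bᵢⱼ.
Initial tableau (one row per fragment):
  row 1: b11 a2 a3 a4 a5 b16 a7
  row 2: a1 b22 a3 b24 a5 a6 b27
  row 3: a1 b32 b33 a4 b35 a6 b37
Rows 1 and 2 agree on Bldg, Instr; apply Bldg, Instr→CourseID and equate their CourseID entries.
Rows 1 and 2 agree on Instr; apply Instr→Term, Dept and equate their Term, Dept entries.
Rows 1 and 2 agree on Dept, Instr; apply Dept, Instr→Credits and equate their Credits entries.
Row 2 is now all distinguished symbols — the join is lossless.

Yes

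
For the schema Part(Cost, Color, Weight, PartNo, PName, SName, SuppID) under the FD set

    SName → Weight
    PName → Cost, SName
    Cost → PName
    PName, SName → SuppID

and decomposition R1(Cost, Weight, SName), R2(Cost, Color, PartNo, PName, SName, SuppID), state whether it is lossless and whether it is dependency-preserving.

Lossless test: (Cost, SName)⁺ = {Cost, Weight, PName, SName, SuppID}, which contains all of one fragment — lossless.
Dependency preservation: every FD's attributes lie within a single fragment, so each can be enforced locally — preserved.

lossless and dependency-preserving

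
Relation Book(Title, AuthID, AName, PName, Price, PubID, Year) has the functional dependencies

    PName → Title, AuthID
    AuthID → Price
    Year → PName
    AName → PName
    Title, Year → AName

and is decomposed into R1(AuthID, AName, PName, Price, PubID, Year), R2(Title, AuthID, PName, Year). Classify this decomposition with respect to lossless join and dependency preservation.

lossless and dependency-preserving

Lossless test: (AuthID, PName, Year)⁺ = {Title, AuthID, AName, PName, Price, Year}, which contains all of one fragment — lossless.
Dependency preservation: Title, Year → AName is not contained in any single fragment, but the restricted closure of its left-hand side across the fragments still reaches the right-hand side; the remaining FDs each lie inside some fragment. All dependencies are preserved.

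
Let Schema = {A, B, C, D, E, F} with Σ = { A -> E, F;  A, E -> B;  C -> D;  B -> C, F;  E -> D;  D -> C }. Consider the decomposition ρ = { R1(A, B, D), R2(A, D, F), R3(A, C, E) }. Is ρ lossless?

Chase test. Columns are A, B, C, D, E, F; row i has aⱼ where attribute j ∈ Ri, else bᵢⱼ.
Initial tableau (one row per fragment):
  row 1: a1 a2 b13 a4 b15 b16
  row 2: a1 b22 b23 a4 b25 a6
  row 3: a1 b32 a3 b34 a5 b36
Rows 1 and 2 agree on A; apply A→E, F and equate their E, F entries.
Rows 1 and 3 agree on A; apply A→E, F and equate their E, F entries.
Rows 1 and 2 agree on A, E; apply A, E→B and equate their B entries.
Rows 1 and 3 agree on A, E; apply A, E→B and equate their B entries.
Rows 1 and 2 agree on B; apply B→C, F and equate their C, F entries.
Rows 1 and 3 agree on B; apply B→C, F and equate their C, F entries.
Rows 1 and 3 agree on E; apply E→D and equate their D entries.
Row 1 is now all distinguished symbols — the join is lossless.

Yes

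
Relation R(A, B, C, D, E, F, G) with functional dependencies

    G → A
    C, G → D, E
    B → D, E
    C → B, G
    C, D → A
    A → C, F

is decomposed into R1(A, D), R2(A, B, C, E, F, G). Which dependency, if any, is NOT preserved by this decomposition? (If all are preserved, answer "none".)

B → D, E

Check B → D, E: no single fragment contains all of {B, D, E}, and the restricted closure of {B} across the fragments never reaches {D, E}.
G → A is preserved.
C, G → D, E is preserved.
C → B, G is preserved.
C, D → A is preserved.
A → C, F is preserved.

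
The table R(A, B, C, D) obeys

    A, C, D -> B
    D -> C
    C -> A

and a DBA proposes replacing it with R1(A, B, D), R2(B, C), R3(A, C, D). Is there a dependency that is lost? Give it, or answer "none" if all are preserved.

A, C, D → B: restricted closure across fragments reaches B.
D → C lies within R3.
C → A lies within R3.
Every dependency is enforceable on the fragments, so the decomposition is dependency-preserving.

none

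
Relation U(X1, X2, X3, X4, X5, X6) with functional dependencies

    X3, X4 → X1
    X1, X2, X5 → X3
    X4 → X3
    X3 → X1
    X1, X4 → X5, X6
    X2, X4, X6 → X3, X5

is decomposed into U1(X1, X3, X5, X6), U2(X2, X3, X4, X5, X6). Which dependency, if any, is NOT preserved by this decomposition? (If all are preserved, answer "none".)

Check X1, X2, X5 → X3: no single fragment contains all of {X1, X2, X3, X5}, and the restricted closure of {X1, X2, X5} across the fragments never reaches {X3}.
X3, X4 → X1 is preserved.
X4 → X3 is preserved.
X3 → X1 is preserved.
X1, X4 → X5, X6 is preserved.
X2, X4, X6 → X3, X5 is preserved.

X1, X2, X5 → X3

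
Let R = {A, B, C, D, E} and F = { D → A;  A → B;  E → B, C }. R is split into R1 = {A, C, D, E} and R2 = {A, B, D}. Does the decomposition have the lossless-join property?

Yes

Common attributes: R1 ∩ R2 = {A, D}.
Closure of {A, D}: A → B applies, adding B. So (A, D)⁺ = {A, B, D}.
This closure contains every attribute of R2, so R1 ∩ R2 → R2. The join is lossless.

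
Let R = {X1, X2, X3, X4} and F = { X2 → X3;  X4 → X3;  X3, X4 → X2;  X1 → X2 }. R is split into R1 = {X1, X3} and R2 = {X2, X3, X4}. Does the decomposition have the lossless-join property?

No

Common attributes: R1 ∩ R2 = {X3}.
No dependency enlarges {X3}, so (X3)⁺ = {X3}.
The closure contains neither all of R1 = {X1, X3} nor all of R2 = {X2, X3, X4}, so the common attributes are not a superkey of either fragment. The join is lossy.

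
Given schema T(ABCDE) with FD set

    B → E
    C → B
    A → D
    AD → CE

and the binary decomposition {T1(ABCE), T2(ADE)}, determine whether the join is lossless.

Yes

Common attributes: T1 ∩ T2 = {AE}.
Closure of {AE}: A → D applies, adding D; AD → CE applies, adding C; C → B applies, adding B. So (AE)⁺ = {ABCDE}.
This closure contains every attribute of T1, so T1 ∩ T2 → T1. The join is lossless.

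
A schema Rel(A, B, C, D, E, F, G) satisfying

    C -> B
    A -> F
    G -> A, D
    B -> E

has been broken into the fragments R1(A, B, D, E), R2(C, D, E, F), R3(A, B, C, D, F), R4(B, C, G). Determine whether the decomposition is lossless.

Chase test. Columns are A, B, C, D, E, F, G; row i has aⱼ where attribute j ∈ Ri, else bᵢⱼ.
Initial tableau (one row per fragment):
  row 1: a1 a2 b13 a4 a5 b16 b17
  row 2: b21 b22 a3 a4 a5 a6 b27
  row 3: a1 a2 a3 a4 b35 a6 b37
  row 4: b41 a2 a3 b44 b45 b46 a7
Rows 2 and 3 agree on C; apply C→B and equate their B entries.
Rows 1 and 3 agree on A; apply A→F and equate their F entries.
Rows 1 and 3 agree on B; apply B→E and equate their E entries.
Rows 1 and 4 agree on B; apply B→E and equate their E entries.
No row becomes fully distinguished — the join is lossy.

No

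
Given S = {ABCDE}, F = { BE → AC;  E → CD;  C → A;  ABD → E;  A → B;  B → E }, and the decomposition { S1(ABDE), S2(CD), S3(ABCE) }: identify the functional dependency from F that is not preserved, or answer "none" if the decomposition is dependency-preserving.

BE → AC lies within S3.
E → CD: restricted closure across fragments reaches CD.
C → A lies within S3.
ABD → E lies within S1.
A → B lies within S1.
B → E lies within S1.
Every dependency is enforceable on the fragments, so the decomposition is dependency-preserving.

none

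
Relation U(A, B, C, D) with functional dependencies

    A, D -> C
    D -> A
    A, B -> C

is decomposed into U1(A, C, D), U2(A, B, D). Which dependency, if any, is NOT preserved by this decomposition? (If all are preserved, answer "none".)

Check A, B → C: no single fragment contains all of {A, B, C}, and the restricted closure of {A, B} across the fragments never reaches {C}.
A, D → C is preserved.
D → A is preserved.

A, B -> C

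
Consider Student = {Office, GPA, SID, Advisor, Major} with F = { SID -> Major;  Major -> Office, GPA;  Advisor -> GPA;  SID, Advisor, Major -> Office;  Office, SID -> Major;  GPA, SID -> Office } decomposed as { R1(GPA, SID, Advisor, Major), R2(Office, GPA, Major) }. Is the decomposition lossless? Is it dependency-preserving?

Lossless test: (GPA, Major)⁺ = {Office, GPA, Major}, which contains all of one fragment — lossless.
Dependency preservation: SID, Advisor, Major → Office; Office, SID → Major; GPA, SID → Office are not contained in any single fragment, but the restricted closure of each left-hand side across the fragments still reaches the right-hand side; the remaining FDs each lie inside some fragment. All dependencies are preserved.

lossless and dependency-preserving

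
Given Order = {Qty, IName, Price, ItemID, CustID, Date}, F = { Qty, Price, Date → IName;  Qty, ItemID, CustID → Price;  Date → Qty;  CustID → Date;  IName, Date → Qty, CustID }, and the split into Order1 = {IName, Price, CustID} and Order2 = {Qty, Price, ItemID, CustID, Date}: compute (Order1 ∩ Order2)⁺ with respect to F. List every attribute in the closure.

Order1 ∩ Order2 = {Price, CustID}.
CustID → Date applies, adding Date
Date → Qty applies, adding Qty
Qty, Price, Date → IName applies, adding IName
Closure: {Qty, IName, Price, CustID, Date}.

Qty, IName, Price, CustID, Date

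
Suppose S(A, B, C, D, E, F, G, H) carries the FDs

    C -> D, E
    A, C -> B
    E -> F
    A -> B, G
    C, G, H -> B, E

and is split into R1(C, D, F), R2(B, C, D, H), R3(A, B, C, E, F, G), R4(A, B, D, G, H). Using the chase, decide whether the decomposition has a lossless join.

No

Chase test. Columns are A, B, C, D, E, F, G, H; row i has aⱼ where attribute j ∈ Ri, else bᵢⱼ.
Initial tableau (one row per fragment):
  row 1: b11 b12 a3 a4 b15 a6 b17 b18
  row 2: b21 a2 a3 a4 b25 b26 b27 a8
  row 3: a1 a2 a3 b34 a5 a6 a7 b38
  row 4: a1 a2 b43 a4 b45 b46 a7 a8
Rows 1 and 2 agree on C; apply C→D, E and equate their D, E entries.
Rows 1 and 3 agree on C; apply C→D, E and equate their D, E entries.
Rows 1 and 2 agree on E; apply E→F and equate their F entries.
No row becomes fully distinguished — the join is lossy.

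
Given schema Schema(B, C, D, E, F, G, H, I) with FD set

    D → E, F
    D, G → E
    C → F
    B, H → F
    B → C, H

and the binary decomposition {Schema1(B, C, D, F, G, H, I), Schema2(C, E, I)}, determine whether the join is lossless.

No

Common attributes: Schema1 ∩ Schema2 = {C, I}.
Closure of {C, I}: C → F applies, adding F. So (C, I)⁺ = {C, F, I}.
The closure contains neither all of Schema1 = {B, C, D, F, G, H, I} nor all of Schema2 = {C, E, I}, so the common attributes are not a superkey of either fragment. The join is lossy.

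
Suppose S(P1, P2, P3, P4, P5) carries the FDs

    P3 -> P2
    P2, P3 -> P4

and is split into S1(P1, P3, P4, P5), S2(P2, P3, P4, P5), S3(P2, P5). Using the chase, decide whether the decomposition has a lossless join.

Chase test. Columns are P1, P2, P3, P4, P5; row i has aⱼ where attribute j ∈ Si, else bᵢⱼ.
Initial tableau (one row per fragment):
  row 1: a1 b12 a3 a4 a5
  row 2: b21 a2 a3 a4 a5
  row 3: b31 a2 b33 b34 a5
Rows 1 and 2 agree on P3; apply P3→P2 and equate their P2 entries.
Row 1 is now all distinguished symbols — the join is lossless.

Yes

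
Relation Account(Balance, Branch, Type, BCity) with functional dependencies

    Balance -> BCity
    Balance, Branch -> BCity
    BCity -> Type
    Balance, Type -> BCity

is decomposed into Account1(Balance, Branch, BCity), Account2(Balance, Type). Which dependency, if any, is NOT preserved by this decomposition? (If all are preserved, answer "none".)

Check BCity → Type: no single fragment contains all of {Type, BCity}, and the restricted closure of {BCity} across the fragments never reaches {Type}.
Balance → BCity is preserved.
Balance, Branch → BCity is preserved.
Balance, Type → BCity is preserved.

BCity -> Type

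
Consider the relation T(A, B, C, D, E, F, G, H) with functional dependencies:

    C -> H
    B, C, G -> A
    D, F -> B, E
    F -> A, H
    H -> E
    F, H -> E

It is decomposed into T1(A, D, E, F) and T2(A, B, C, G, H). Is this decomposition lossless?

Common attributes: T1 ∩ T2 = {A}.
No dependency enlarges {A}, so (A)⁺ = {A}.
The closure contains neither all of T1 = {A, D, E, F} nor all of T2 = {A, B, C, G, H}, so the common attributes are not a superkey of either fragment. The join is lossy.

No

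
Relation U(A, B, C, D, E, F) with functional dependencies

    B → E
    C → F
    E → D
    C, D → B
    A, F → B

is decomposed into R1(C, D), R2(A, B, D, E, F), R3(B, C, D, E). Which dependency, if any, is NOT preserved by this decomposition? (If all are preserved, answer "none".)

Check C → F: no single fragment contains all of {C, F}, and the restricted closure of {C} across the fragments never reaches {F}.
B → E is preserved.
E → D is preserved.
C, D → B is preserved.
A, F → B is preserved.

C → F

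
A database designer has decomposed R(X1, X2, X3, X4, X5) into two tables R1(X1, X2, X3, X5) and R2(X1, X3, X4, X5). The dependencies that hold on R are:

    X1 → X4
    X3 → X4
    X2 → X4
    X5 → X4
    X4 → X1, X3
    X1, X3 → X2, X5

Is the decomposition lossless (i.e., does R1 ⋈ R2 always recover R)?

Yes

Common attributes: R1 ∩ R2 = {X1, X3, X5}.
Closure of {X1, X3, X5}: X1 → X4 applies, adding X4; X1, X3 → X2, X5 applies, adding X2. So (X1, X3, X5)⁺ = {X1, X2, X3, X4, X5}.
This closure contains every attribute of R1, so R1 ∩ R2 → R1. The join is lossless.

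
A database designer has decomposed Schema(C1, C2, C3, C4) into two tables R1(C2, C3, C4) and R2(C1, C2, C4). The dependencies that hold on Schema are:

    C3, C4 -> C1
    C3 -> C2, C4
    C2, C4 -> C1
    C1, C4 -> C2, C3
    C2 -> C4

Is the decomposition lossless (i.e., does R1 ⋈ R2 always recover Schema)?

Yes

Common attributes: R1 ∩ R2 = {C2, C4}.
Closure of {C2, C4}: C2, C4 → C1 applies, adding C1; C1, C4 → C2, C3 applies, adding C3. So (C2, C4)⁺ = {C1, C2, C3, C4}.
This closure contains every attribute of R1, so R1 ∩ R2 → R1. The join is lossless.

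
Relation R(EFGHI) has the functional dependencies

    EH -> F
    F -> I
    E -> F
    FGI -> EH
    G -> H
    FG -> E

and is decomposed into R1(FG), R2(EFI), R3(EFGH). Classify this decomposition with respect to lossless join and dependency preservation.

Lossless test (chase): Rows 1 and 2 agree on F; apply F→I and equate their I entries. Rows 1 and 3 agree on F; apply F→I and equate their I entries. Rows 1 and 3 agree on FGI; apply FGI→EH and equate their EH entries. Row 1 is now all distinguished symbols — the join is lossless.
Dependency preservation: FGI → EH is not contained in any single fragment, but the restricted closure of its left-hand side across the fragments still reaches the right-hand side; the remaining FDs each lie inside some fragment. All dependencies are preserved.

lossless and dependency-preserving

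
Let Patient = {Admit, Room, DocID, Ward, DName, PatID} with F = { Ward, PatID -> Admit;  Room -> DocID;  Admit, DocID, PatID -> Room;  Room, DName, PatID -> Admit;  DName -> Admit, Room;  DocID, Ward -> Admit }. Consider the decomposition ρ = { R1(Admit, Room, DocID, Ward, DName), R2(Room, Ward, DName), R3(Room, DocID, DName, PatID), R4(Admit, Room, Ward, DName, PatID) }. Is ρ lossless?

Chase test. Columns are Admit, Room, DocID, Ward, DName, PatID; row i has aⱼ where attribute j ∈ Ri, else bᵢⱼ.
Initial tableau (one row per fragment):
  row 1: a1 a2 a3 a4 a5 b16
  row 2: b21 a2 b23 a4 a5 b26
  row 3: b31 a2 a3 b34 a5 a6
  row 4: a1 a2 b43 a4 a5 a6
Rows 1 and 2 agree on Room; apply Room→DocID and equate their DocID entries.
Rows 1 and 4 agree on Room; apply Room→DocID and equate their DocID entries.
Rows 3 and 4 agree on Room, DName, PatID; apply Room, DName, PatID→Admit and equate their Admit entries.
Rows 1 and 2 agree on DName; apply DName→Admit, Room and equate their Admit, Room entries.
Row 4 is now all distinguished symbols — the join is lossless.

Yes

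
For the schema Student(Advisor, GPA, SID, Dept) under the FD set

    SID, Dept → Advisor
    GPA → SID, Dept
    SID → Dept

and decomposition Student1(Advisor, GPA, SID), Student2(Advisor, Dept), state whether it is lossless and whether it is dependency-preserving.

Lossless test: (Advisor)⁺ = {Advisor}, which is a superkey of neither fragment — lossy.
Dependency preservation: the restricted closure of {GPA} across the fragments never reaches {SID, Dept}, so GPA → SID, Dept cannot be enforced without a join — not preserved.

lossy and not dependency-preserving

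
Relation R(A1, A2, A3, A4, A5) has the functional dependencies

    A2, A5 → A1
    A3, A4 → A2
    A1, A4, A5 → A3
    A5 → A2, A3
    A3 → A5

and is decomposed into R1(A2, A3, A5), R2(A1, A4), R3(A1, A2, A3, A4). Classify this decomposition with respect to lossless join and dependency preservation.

lossless and dependency-preserving

Lossless test (chase): Rows 1 and 3 agree on A3; apply A3→A5 and equate their A5 entries. Rows 1 and 3 agree on A2, A5; apply A2, A5→A1 and equate their A1 entries. Row 3 is now all distinguished symbols — the join is lossless.
Dependency preservation: A2, A5 → A1; A1, A4, A5 → A3 are not contained in any single fragment, but the restricted closure of each left-hand side across the fragments still reaches the right-hand side; the remaining FDs each lie inside some fragment. All dependencies are preserved.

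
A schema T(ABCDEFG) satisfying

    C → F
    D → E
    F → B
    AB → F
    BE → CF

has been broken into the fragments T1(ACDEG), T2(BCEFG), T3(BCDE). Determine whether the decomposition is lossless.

Yes

Chase test. Columns are ABCDEFG; row i has aⱼ where attribute j ∈ Ti, else bᵢⱼ.
Initial tableau (one row per fragment):
  row 1: a1 b12 a3 a4 a5 b16 a7
  row 2: b21 a2 a3 b24 a5 a6 a7
  row 3: b31 a2 a3 a4 a5 b36 b37
Rows 1 and 2 agree on C; apply C→F and equate their F entries.
Rows 1 and 3 agree on C; apply C→F and equate their F entries.
Rows 1 and 2 agree on F; apply F→B and equate their B entries.
Row 1 is now all distinguished symbols — the join is lossless.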